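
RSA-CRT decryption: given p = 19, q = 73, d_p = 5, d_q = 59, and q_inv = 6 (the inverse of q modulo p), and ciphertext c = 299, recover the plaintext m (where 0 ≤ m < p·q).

1074

m₁ = c^(d_p) mod p: c ≡ 14 (mod 19), and 14^5 mod 19 = 10.
m₂ = c^(d_q) mod q: c ≡ 7 (mod 73), and 7^59 mod 73 = 52.
h = q_inv·(m₁ − m₂) mod p = 6·(10 − 52) mod 19 = 14.
m = m₂ + h·q = 52 + 14·73 = 1074.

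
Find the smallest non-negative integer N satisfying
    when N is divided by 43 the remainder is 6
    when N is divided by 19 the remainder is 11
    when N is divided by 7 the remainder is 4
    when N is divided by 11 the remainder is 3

From N ≡ 6 (mod 43) write N = 6 + 43t. Substituting into N ≡ 11 (mod 19) gives 43t ≡ 5 (mod 19), and since 5⁻¹ ≡ 4 (mod 19), t ≡ 1. Hence N ≡ 6 + 43·1 = 49 (mod 817).
From N ≡ 49 (mod 817) write N = 49 + 817t. Substituting into N ≡ 4 (mod 7) gives 817t ≡ 4 (mod 7), and since 5⁻¹ ≡ 3 (mod 7), t ≡ 5. Hence N ≡ 49 + 817·5 = 4134 (mod 5719).
From N ≡ 4134 (mod 5719) write N = 4134 + 5719t. Substituting into N ≡ 3 (mod 11) gives 5719t ≡ 5 (mod 11), and since 10⁻¹ ≡ 10 (mod 11), t ≡ 6. Hence N ≡ 4134 + 5719·6 = 38448 (mod 62909).

38448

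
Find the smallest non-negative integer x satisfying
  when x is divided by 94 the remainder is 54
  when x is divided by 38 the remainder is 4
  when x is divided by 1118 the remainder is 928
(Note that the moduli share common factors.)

876322

gcd(94, 38) = 2 and 2 | (4 − 54), so the pair is consistent; merging gives x ≡ 1182 (mod 1786), where 1786 = lcm(94, 38).
gcd(1786, 1118) = 2 and 2 | (928 − 1182), so the pair is consistent; merging gives x ≡ 876322 (mod 998374), where 998374 = lcm(1786, 1118).
The solution is unique modulo lcm(94, 38, 1118) = 998374.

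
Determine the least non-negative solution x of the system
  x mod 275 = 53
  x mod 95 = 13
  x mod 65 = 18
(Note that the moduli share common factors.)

Combine the congruences pairwise.
gcd(275, 95) = 5 and 5 | (13 − 53), so the pair is consistent; merging gives x ≡ 1153 (mod 5225), where 5225 = lcm(275, 95).
gcd(5225, 65) = 5 and 5 | (18 − 1153), so the pair is consistent; merging gives x ≡ 22053 (mod 67925), where 67925 = lcm(5225, 65).
The solution is unique modulo lcm(275, 95, 65) = 67925.

22053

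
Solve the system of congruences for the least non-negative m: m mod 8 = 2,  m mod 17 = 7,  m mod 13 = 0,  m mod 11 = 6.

From m ≡ 2 (mod 8) write m = 2 + 8t. Substituting into m ≡ 7 (mod 17) gives 8t ≡ 5 (mod 17), and since 8⁻¹ ≡ 15 (mod 17), t ≡ 7. Hence m ≡ 2 + 8·7 = 58 (mod 136).
From m ≡ 58 (mod 136) write m = 58 + 136t. Substituting into m ≡ 0 (mod 13) gives 136t ≡ 7 (mod 13), and since 6⁻¹ ≡ 11 (mod 13), t ≡ 12. Hence m ≡ 58 + 136·12 = 1690 (mod 1768).
From m ≡ 1690 (mod 1768) write m = 1690 + 1768t. Substituting into m ≡ 6 (mod 11) gives 1768t ≡ 10 (mod 11), and since 8⁻¹ ≡ 7 (mod 11), t ≡ 4. Hence m ≡ 1690 + 1768·4 = 8762 (mod 19448).

8762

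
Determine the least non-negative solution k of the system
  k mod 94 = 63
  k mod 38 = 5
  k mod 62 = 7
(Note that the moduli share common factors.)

50165

Combine the congruences pairwise.
gcd(94, 38) = 2 and 2 | (5 − 63), so the pair is consistent; merging gives k ≡ 157 (mod 1786), where 1786 = lcm(94, 38).
gcd(1786, 62) = 2 and 2 | (7 − 157), so the pair is consistent; merging gives k ≡ 50165 (mod 55366), where 55366 = lcm(1786, 62).
The solution is unique modulo lcm(94, 38, 62) = 55366.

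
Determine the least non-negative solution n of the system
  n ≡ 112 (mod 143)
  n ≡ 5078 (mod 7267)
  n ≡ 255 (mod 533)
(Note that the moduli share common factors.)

1952634

gcd(143, 7267) = 13 and 13 | (5078 − 112), so the pair is consistent; merging gives n ≡ 34146 (mod 79937), where 79937 = lcm(143, 7267).
gcd(79937, 533) = 13 and 13 | (255 − 34146), so the pair is consistent; merging gives n ≡ 1952634 (mod 3277417), where 3277417 = lcm(79937, 533).
The solution is unique modulo lcm(143, 7267, 533) = 3277417.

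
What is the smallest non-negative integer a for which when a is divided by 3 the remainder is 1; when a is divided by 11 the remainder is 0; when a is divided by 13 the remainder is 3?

The moduli are pairwise coprime; N = 3·11·13 = 429.
N/3 = 143; 143 ≡ 2 (mod 3); 2·2 ≡ 1, so inverse 2.
N/11 = 39; 39 ≡ 6 (mod 11); 6·2 ≡ 1, so inverse 2.
N/13 = 33; 33 ≡ 7 (mod 13); 7·2 ≡ 1, so inverse 2.
a ≡ 1·143·2 + 0·39·2 + 3·33·2 = 484.
484 mod 429 = 55.

55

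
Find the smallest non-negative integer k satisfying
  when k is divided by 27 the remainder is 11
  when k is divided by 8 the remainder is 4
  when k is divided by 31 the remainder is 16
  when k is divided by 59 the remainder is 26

297740

The moduli are pairwise coprime; N = 27·8·31·59 = 395064.
N/27 = 14632; 14632 ≡ 25 (mod 27); 25·13 ≡ 1, so inverse 13.
N/8 = 49383; 49383 ≡ 7 (mod 8); 7·7 ≡ 1, so inverse 7.
N/31 = 12744; 12744 ≡ 3 (mod 31); 3·21 ≡ 1, so inverse 21.
N/59 = 6696; 6696 ≡ 29 (mod 59); 29·57 ≡ 1, so inverse 57.
k ≡ 11·14632·13 + 4·49383·7 + 16·12744·21 + 26·6696·57 = 17680556.
17680556 mod 395064 = 297740.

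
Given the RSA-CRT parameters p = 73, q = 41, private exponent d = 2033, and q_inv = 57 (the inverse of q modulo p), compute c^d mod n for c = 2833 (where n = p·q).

556

d_p = d mod (p−1) = 2033 mod 72 = 17; d_q = d mod (q−1) = 33.
m₁ = c^(d_p) mod p: c ≡ 59 (mod 73), and 59^17 mod 73 = 45.
m₂ = c^(d_q) mod q: c ≡ 4 (mod 41), and 4^33 mod 41 = 23.
h = q_inv·(m₁ − m₂) mod p = 57·(45 − 23) mod 73 = 13.
m = m₂ + h·q = 23 + 13·41 = 556.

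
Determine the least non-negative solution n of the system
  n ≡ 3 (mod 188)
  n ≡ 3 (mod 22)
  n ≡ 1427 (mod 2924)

24819

Combine the congruences pairwise.
gcd(188, 22) = 2 and 2 | (3 − 3), so the pair is consistent; merging gives n ≡ 3 (mod 2068), where 2068 = lcm(188, 22).
gcd(2068, 2924) = 4 and 4 | (1427 − 3), so the pair is consistent; merging gives n ≡ 24819 (mod 1511708), where 1511708 = lcm(2068, 2924).
The solution is unique modulo lcm(188, 22, 2924) = 1511708.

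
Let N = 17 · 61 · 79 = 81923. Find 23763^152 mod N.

29460

Mod 17: 23763 ≡ 14; by Fermat, exponent reduces to 152 mod 16 = 8; 14^8 ≡ 16 (mod 17).
Mod 61: 23763 ≡ 34; by Fermat, exponent reduces to 152 mod 60 = 32; 34^32 ≡ 58 (mod 61).
Mod 79: 23763 ≡ 63; by Fermat, exponent reduces to 152 mod 78 = 74; 63^74 ≡ 72 (mod 79).
Combine by CRT: x ≡ 16 (mod 17), x ≡ 58 (mod 61), x ≡ 72 (mod 79) ⇒ x ≡ 29460 (mod 81923).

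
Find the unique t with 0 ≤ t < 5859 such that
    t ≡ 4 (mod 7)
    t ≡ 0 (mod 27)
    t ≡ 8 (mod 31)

From t ≡ 4 (mod 7) write t = 4 + 7s. Substituting into t ≡ 0 (mod 27) gives 7s ≡ 23 (mod 27), and since 7⁻¹ ≡ 4 (mod 27), s ≡ 11. Hence t ≡ 4 + 7·11 = 81 (mod 189).
From t ≡ 81 (mod 189) write t = 81 + 189s. Substituting into t ≡ 8 (mod 31) gives 189s ≡ 20 (mod 31), and since 3⁻¹ ≡ 21 (mod 31), s ≡ 17. Hence t ≡ 81 + 189·17 = 3294 (mod 5859).

3294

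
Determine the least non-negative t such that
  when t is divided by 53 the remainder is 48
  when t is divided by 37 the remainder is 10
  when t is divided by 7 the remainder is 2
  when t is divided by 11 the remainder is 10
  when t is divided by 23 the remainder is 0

From t ≡ 48 (mod 53) write t = 48 + 53s. Substituting into t ≡ 10 (mod 37) gives 53s ≡ 36 (mod 37), and since 16⁻¹ ≡ 7 (mod 37), s ≡ 30. Hence t ≡ 48 + 53·30 = 1638 (mod 1961).
From t ≡ 1638 (mod 1961) write t = 1638 + 1961s. Substituting into t ≡ 2 (mod 7) gives 1961s ≡ 2 (mod 7), and since 1⁻¹ ≡ 1 (mod 7), s ≡ 2. Hence t ≡ 1638 + 1961·2 = 5560 (mod 13727).
From t ≡ 5560 (mod 13727) write t = 5560 + 13727s. Substituting into t ≡ 10 (mod 11) gives 13727s ≡ 5 (mod 11), and since 10⁻¹ ≡ 10 (mod 11), s ≡ 6. Hence t ≡ 5560 + 13727·6 = 87922 (mod 150997).
From t ≡ 87922 (mod 150997) write t = 87922 + 150997s. Substituting into t ≡ 0 (mod 23) gives 150997s ≡ 7 (mod 23), and since 2⁻¹ ≡ 12 (mod 23), s ≡ 15. Hence t ≡ 87922 + 150997·15 = 2352877 (mod 3472931).

2352877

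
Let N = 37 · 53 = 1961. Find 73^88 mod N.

593

Mod 37: 73 ≡ 36; by Fermat, exponent reduces to 88 mod 36 = 16; 36^16 ≡ 1 (mod 37).
Mod 53: 73 ≡ 20; by Fermat, exponent reduces to 88 mod 52 = 36; 20^36 ≡ 10 (mod 53).
Combine by CRT: x ≡ 1 (mod 37), x ≡ 10 (mod 53) ⇒ x ≡ 593 (mod 1961).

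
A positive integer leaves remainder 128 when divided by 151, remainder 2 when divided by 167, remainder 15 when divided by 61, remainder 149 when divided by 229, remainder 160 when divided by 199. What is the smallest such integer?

66035251725

The moduli are pairwise coprime; M = 151·167·61·229·199 = 70098998327.
M/151 = 464231777; 464231777 ≡ 95 (mod 151); 95·62 ≡ 1, so inverse 62.
M/167 = 419754481; 419754481 ≡ 148 (mod 167); 148·123 ≡ 1, so inverse 123.
M/61 = 1149163907; 1149163907 ≡ 35 (mod 61); 35·7 ≡ 1, so inverse 7.
M/229 = 306109163; 306109163 ≡ 54 (mod 229); 54·123 ≡ 1, so inverse 123.
M/199 = 352256273; 352256273 ≡ 5 (mod 199); 5·40 ≡ 1, so inverse 40.
N ≡ 128·464231777·62 + 2·419754481·123 + 15·1149163907·7 + 149·306109163·123 + 160·352256273·40 = 11772567972334.
11772567972334 mod 70098998327 = 66035251725.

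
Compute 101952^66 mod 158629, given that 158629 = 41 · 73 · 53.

Mod 41: 101952 ≡ 26; by Fermat, exponent reduces to 66 mod 40 = 26; 26^26 ≡ 36 (mod 41).
Mod 73: 101952 ≡ 44; 44^66 ≡ 3 (mod 73).
Mod 53: 101952 ≡ 33; by Fermat, exponent reduces to 66 mod 52 = 14; 33^14 ≡ 17 (mod 53).
Combine by CRT: x ≡ 36 (mod 41), x ≡ 3 (mod 73), x ≡ 17 (mod 53) ⇒ x ≡ 54607 (mod 158629).

54607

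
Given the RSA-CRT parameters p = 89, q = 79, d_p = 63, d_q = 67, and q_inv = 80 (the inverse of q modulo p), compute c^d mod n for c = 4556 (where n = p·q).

3110

m₁ = c^(d_p) mod p: c ≡ 17 (mod 89), and 17^63 mod 89 = 84.
m₂ = c^(d_q) mod q: c ≡ 53 (mod 79), and 53^67 mod 79 = 29.
h = q_inv·(m₁ − m₂) mod p = 80·(84 − 29) mod 89 = 39.
m = m₂ + h·q = 29 + 39·79 = 3110.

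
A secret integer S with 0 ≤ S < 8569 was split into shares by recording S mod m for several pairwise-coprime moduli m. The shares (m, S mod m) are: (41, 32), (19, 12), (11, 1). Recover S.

1057

Combine the congruences pairwise.
From S ≡ 32 (mod 41) write S = 32 + 41t. Substituting into S ≡ 12 (mod 19) gives 41t ≡ 18 (mod 19), and since 3⁻¹ ≡ 13 (mod 19), t ≡ 6. Hence S ≡ 32 + 41·6 = 278 (mod 779).
From S ≡ 278 (mod 779) write S = 278 + 779t. Substituting into S ≡ 1 (mod 11) gives 779t ≡ 9 (mod 11), and since 9⁻¹ ≡ 5 (mod 11), t ≡ 1. Hence S ≡ 278 + 779·1 = 1057 (mod 8569).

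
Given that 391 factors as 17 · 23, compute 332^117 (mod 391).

Mod 17: 332 ≡ 9; by Fermat, exponent reduces to 117 mod 16 = 5; 9^5 ≡ 8 (mod 17).
Mod 23: 332 ≡ 10; by Fermat, exponent reduces to 117 mod 22 = 7; 10^7 ≡ 14 (mod 23).
Combine by CRT: x ≡ 8 (mod 17), x ≡ 14 (mod 23) ⇒ x ≡ 382 (mod 391).

382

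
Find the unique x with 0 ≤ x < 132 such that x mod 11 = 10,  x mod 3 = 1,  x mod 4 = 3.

The moduli are pairwise coprime; N = 11·3·4 = 132.
N/11 = 12; 12 ≡ 1 (mod 11), inverse 1.
N/3 = 44; 44 ≡ 2 (mod 3); 2·2 ≡ 1, so inverse 2.
N/4 = 33; 33 ≡ 1 (mod 4), inverse 1.
x ≡ 10·12·1 + 1·44·2 + 3·33·1 = 307.
307 mod 132 = 43.

43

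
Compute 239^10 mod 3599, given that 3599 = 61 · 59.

Mod 61: 239 ≡ 56; 56^10 ≡ 13 (mod 61).
Mod 59: 239 ≡ 3; 3^10 ≡ 49 (mod 59).
Combine by CRT: x ≡ 13 (mod 61), x ≡ 49 (mod 59) ⇒ x ≡ 1111 (mod 3599).

1111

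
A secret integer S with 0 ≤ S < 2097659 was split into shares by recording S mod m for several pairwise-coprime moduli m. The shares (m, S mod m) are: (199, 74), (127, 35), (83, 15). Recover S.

1991268

The moduli are pairwise coprime; N = 199·127·83 = 2097659.
N/199 = 10541; 10541 ≡ 193 (mod 199); 193·33 ≡ 1, so inverse 33.
N/127 = 16517; 16517 ≡ 7 (mod 127); 7·109 ≡ 1, so inverse 109.
N/83 = 25273; 25273 ≡ 41 (mod 83); 41·81 ≡ 1, so inverse 81.
S ≡ 74·10541·33 + 35·16517·109 + 15·25273·81 = 119460172.
119460172 mod 2097659 = 1991268.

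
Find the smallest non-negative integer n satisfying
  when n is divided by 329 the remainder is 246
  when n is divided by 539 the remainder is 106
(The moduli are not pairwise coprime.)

Combine the congruences pairwise.
gcd(329, 539) = 7 and 7 | (106 − 246), so the pair is consistent; merging gives n ≡ 17354 (mod 25333), where 25333 = lcm(329, 539).
The solution is unique modulo lcm(329, 539) = 25333.

17354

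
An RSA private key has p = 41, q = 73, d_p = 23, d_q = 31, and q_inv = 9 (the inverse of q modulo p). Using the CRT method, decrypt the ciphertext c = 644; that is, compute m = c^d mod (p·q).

2302

m₁ = c^(d_p) mod p: c ≡ 29 (mod 41), and 29^23 mod 41 = 6.
m₂ = c^(d_q) mod q: c ≡ 60 (mod 73), and 60^31 mod 73 = 39.
h = q_inv·(m₁ − m₂) mod p = 9·(6 − 39) mod 41 = 31.
m = m₂ + h·q = 39 + 31·73 = 2302.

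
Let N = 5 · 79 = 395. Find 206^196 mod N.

Mod 5: 206 ≡ 1; since 4 | 196, by Fermat 1^196 ≡ 1 (mod 5).
Mod 79: 206 ≡ 48; by Fermat, exponent reduces to 196 mod 78 = 40; 48^40 ≡ 31 (mod 79).
Combine by CRT: x ≡ 1 (mod 5), x ≡ 31 (mod 79) ⇒ x ≡ 31 (mod 395).

31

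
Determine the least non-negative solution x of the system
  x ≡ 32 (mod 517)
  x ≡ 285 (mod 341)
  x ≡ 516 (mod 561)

600786

Combine the congruences pairwise.
gcd(517, 341) = 11 and 11 | (285 − 32), so the pair is consistent; merging gives x ≡ 7787 (mod 16027), where 16027 = lcm(517, 341).
gcd(16027, 561) = 11 and 11 | (516 − 7787), so the pair is consistent; merging gives x ≡ 600786 (mod 817377), where 817377 = lcm(16027, 561).
The solution is unique modulo lcm(517, 341, 561) = 817377.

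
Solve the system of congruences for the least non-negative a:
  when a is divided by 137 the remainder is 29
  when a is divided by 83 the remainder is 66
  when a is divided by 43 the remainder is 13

The moduli are pairwise coprime; N = 137·83·43 = 488953.
N/137 = 3569; 3569 ≡ 7 (mod 137); 7·98 ≡ 1, so inverse 98.
N/83 = 5891; 5891 ≡ 81 (mod 83); 81·41 ≡ 1, so inverse 41.
N/43 = 11371; 11371 ≡ 19 (mod 43); 19·34 ≡ 1, so inverse 34.
a ≡ 29·3569·98 + 66·5891·41 + 13·11371·34 = 31110126.
31110126 mod 488953 = 306087.

306087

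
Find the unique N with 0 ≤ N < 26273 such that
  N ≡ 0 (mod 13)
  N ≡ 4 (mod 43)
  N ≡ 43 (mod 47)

22321

The moduli are pairwise coprime; M = 13·43·47 = 26273.
M/13 = 2021; 2021 ≡ 6 (mod 13); 6·11 ≡ 1, so inverse 11.
M/43 = 611; 611 ≡ 9 (mod 43); 9·24 ≡ 1, so inverse 24.
M/47 = 559; 559 ≡ 42 (mod 47); 42·28 ≡ 1, so inverse 28.
N ≡ 0·2021·11 + 4·611·24 + 43·559·28 = 731692.
731692 mod 26273 = 22321.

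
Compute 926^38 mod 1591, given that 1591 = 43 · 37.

Mod 43: 926 ≡ 23; 23^38 ≡ 14 (mod 43).
Mod 37: 926 ≡ 1; by Fermat, exponent reduces to 38 mod 36 = 2; 1^2 ≡ 1 (mod 37).
Combine by CRT: x ≡ 14 (mod 43), x ≡ 1 (mod 37) ⇒ x ≡ 186 (mod 1591).

186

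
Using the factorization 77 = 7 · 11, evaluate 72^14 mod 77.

Mod 7: 72 ≡ 2; by Fermat, exponent reduces to 14 mod 6 = 2; 2^2 ≡ 4 (mod 7).
Mod 11: 72 ≡ 6; by Fermat, exponent reduces to 14 mod 10 = 4; 6^4 ≡ 9 (mod 11).
Combine by CRT: x ≡ 4 (mod 7), x ≡ 9 (mod 11) ⇒ x ≡ 53 (mod 77).

53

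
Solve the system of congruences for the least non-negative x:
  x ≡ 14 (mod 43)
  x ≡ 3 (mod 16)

659

From x ≡ 14 (mod 43) write x = 14 + 43t. Substituting into x ≡ 3 (mod 16) gives 43t ≡ 5 (mod 16), and since 11⁻¹ ≡ 3 (mod 16), t ≡ 15. Hence x ≡ 14 + 43·15 = 659 (mod 688).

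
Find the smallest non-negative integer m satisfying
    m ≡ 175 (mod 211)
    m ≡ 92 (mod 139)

From m ≡ 175 (mod 211) write m = 175 + 211t. Substituting into m ≡ 92 (mod 139) gives 211t ≡ 56 (mod 139), and since 72⁻¹ ≡ 56 (mod 139), t ≡ 78. Hence m ≡ 175 + 211·78 = 16633 (mod 29329).

16633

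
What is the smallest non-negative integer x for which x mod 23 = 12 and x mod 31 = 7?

Combine the congruences pairwise.
From x ≡ 12 (mod 23) write x = 12 + 23t. Substituting into x ≡ 7 (mod 31) gives 23t ≡ 26 (mod 31), and since 23⁻¹ ≡ 27 (mod 31), t ≡ 20. Hence x ≡ 12 + 23·20 = 472 (mod 713).

472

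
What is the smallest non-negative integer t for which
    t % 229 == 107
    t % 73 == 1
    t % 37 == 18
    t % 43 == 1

7172616

The moduli are pairwise coprime; N = 229·73·37·43 = 26596747.
N/229 = 116143; 116143 ≡ 40 (mod 229); 40·63 ≡ 1, so inverse 63.
N/73 = 364339; 364339 ≡ 69 (mod 73); 69·18 ≡ 1, so inverse 18.
N/37 = 718831; 718831 ≡ 32 (mod 37); 32·22 ≡ 1, so inverse 22.
N/43 = 618529; 618529 ≡ 17 (mod 43); 17·38 ≡ 1, so inverse 38.
t ≡ 107·116143·63 + 1·364339·18 + 18·718831·22 + 1·618529·38 = 1097639243.
1097639243 mod 26596747 = 7172616.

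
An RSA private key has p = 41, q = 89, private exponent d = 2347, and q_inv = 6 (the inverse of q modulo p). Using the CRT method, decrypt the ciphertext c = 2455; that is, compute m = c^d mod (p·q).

d_p = d mod (p−1) = 2347 mod 40 = 27; d_q = d mod (q−1) = 59.
m₁ = c^(d_p) mod p: c ≡ 36 (mod 41), and 36^27 mod 41 = 21.
m₂ = c^(d_q) mod q: c ≡ 52 (mod 89), and 52^59 mod 89 = 77.
h = q_inv·(m₁ − m₂) mod p = 6·(21 − 77) mod 41 = 33.
m = m₂ + h·q = 77 + 33·89 = 3014.

3014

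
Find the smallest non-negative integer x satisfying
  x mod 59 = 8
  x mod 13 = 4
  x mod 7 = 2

303

Combine the congruences pairwise.
From x ≡ 8 (mod 59) write x = 8 + 59t. Substituting into x ≡ 4 (mod 13) gives 59t ≡ 9 (mod 13), and since 7⁻¹ ≡ 2 (mod 13), t ≡ 5. Hence x ≡ 8 + 59·5 = 303 (mod 767).
From x ≡ 303 (mod 767) write x = 303 + 767t. Substituting into x ≡ 2 (mod 7) gives 767t ≡ 0 (mod 7), and since 4⁻¹ ≡ 2 (mod 7), t ≡ 0. Hence x ≡ 303 + 767·0 = 303 (mod 5369).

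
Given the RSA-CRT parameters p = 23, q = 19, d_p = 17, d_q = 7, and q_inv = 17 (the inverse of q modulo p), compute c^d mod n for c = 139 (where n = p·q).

47

m₁ = c^(d_p) mod p: c ≡ 1 (mod 23), and 1^17 mod 23 = 1.
m₂ = c^(d_q) mod q: c ≡ 6 (mod 19), and 6^7 mod 19 = 9.
h = q_inv·(m₁ − m₂) mod p = 17·(1 − 9) mod 23 = 2.
m = m₂ + h·q = 9 + 2·19 = 47.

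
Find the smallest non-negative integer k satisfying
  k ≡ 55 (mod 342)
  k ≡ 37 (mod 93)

gcd(342, 93) = 3 and 3 | (37 − 55), so the pair is consistent; merging gives k ≡ 4501 (mod 10602), where 10602 = lcm(342, 93).
The solution is unique modulo lcm(342, 93) = 10602.

4501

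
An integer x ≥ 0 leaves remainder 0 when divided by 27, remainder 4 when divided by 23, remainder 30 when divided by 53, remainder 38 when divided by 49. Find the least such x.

111807

The moduli are pairwise coprime; N = 27·23·53·49 = 1612737.
N/27 = 59731; 59731 ≡ 7 (mod 27); 7·4 ≡ 1, so inverse 4.
N/23 = 70119; 70119 ≡ 15 (mod 23); 15·20 ≡ 1, so inverse 20.
N/53 = 30429; 30429 ≡ 7 (mod 53); 7·38 ≡ 1, so inverse 38.
N/49 = 32913; 32913 ≡ 34 (mod 49); 34·13 ≡ 1, so inverse 13.
x ≡ 0·59731·4 + 4·70119·20 + 30·30429·38 + 38·32913·13 = 56557602.
56557602 mod 1612737 = 111807.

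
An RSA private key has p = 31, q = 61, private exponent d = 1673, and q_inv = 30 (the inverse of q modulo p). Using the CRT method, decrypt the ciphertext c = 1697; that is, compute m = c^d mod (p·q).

294

d_p = d mod (p−1) = 1673 mod 30 = 23; d_q = d mod (q−1) = 53.
m₁ = c^(d_p) mod p: c ≡ 23 (mod 31), and 23^23 mod 31 = 15.
m₂ = c^(d_q) mod q: c ≡ 50 (mod 61), and 50^53 mod 61 = 50.
h = q_inv·(m₁ − m₂) mod p = 30·(15 − 50) mod 31 = 4.
m = m₂ + h·q = 50 + 4·61 = 294.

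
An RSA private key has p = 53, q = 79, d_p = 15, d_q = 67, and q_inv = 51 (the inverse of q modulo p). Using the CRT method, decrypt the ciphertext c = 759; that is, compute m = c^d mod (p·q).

m₁ = c^(d_p) mod p: c ≡ 17 (mod 53), and 17^15 mod 53 = 29.
m₂ = c^(d_q) mod q: c ≡ 48 (mod 79), and 48^67 mod 79 = 75.
h = q_inv·(m₁ − m₂) mod p = 51·(29 − 75) mod 53 = 39.
m = m₂ + h·q = 75 + 39·79 = 3156.

3156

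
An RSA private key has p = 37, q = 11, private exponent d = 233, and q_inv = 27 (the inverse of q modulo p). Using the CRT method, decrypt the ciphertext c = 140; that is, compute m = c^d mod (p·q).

347

d_p = d mod (p−1) = 233 mod 36 = 17; d_q = d mod (q−1) = 3.
m₁ = c^(d_p) mod p: c ≡ 29 (mod 37), and 29^17 mod 37 = 14.
m₂ = c^(d_q) mod q: c ≡ 8 (mod 11), and 8^3 mod 11 = 6.
h = q_inv·(m₁ − m₂) mod p = 27·(14 − 6) mod 37 = 31.
m = m₂ + h·q = 6 + 31·11 = 347.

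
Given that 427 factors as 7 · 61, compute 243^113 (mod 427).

Mod 7: 243 ≡ 5; by Fermat, exponent reduces to 113 mod 6 = 5; 5^5 ≡ 3 (mod 7).
Mod 61: 243 ≡ 60; by Fermat, exponent reduces to 113 mod 60 = 53; 60^53 ≡ 60 (mod 61).
Combine by CRT: x ≡ 3 (mod 7), x ≡ 60 (mod 61) ⇒ x ≡ 304 (mod 427).

304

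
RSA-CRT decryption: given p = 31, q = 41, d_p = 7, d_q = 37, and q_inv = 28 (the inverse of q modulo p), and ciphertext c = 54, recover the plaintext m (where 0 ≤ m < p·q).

463

m₁ = c^(d_p) mod p: c ≡ 23 (mod 31), and 23^7 mod 31 = 29.
m₂ = c^(d_q) mod q: c ≡ 13 (mod 41), and 13^37 mod 41 = 12.
h = q_inv·(m₁ − m₂) mod p = 28·(29 − 12) mod 31 = 11.
m = m₂ + h·q = 12 + 11·41 = 463.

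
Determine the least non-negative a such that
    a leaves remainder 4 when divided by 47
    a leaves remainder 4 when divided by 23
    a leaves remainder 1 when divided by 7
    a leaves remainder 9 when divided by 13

51892

From a ≡ 4 (mod 47) write a = 4 + 47t. Substituting into a ≡ 4 (mod 23) gives 47t ≡ 0 (mod 23), and since 1⁻¹ ≡ 1 (mod 23), t ≡ 0. Hence a ≡ 4 + 47·0 = 4 (mod 1081).
From a ≡ 4 (mod 1081) write a = 4 + 1081t. Substituting into a ≡ 1 (mod 7) gives 1081t ≡ 4 (mod 7), and since 3⁻¹ ≡ 5 (mod 7), t ≡ 6. Hence a ≡ 4 + 1081·6 = 6490 (mod 7567).
From a ≡ 6490 (mod 7567) write a = 6490 + 7567t. Substituting into a ≡ 9 (mod 13) gives 7567t ≡ 6 (mod 13), and since 1⁻¹ ≡ 1 (mod 13), t ≡ 6. Hence a ≡ 6490 + 7567·6 = 51892 (mod 98371).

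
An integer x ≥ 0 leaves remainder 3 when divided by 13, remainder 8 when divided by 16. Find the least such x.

120

From x ≡ 3 (mod 13) write x = 3 + 13t. Substituting into x ≡ 8 (mod 16) gives 13t ≡ 5 (mod 16), and since 13⁻¹ ≡ 5 (mod 16), t ≡ 9. Hence x ≡ 3 + 13·9 = 120 (mod 208).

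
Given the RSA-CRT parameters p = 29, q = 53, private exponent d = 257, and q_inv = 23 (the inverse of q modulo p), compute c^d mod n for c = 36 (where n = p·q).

1176

d_p = d mod (p−1) = 257 mod 28 = 5; d_q = d mod (q−1) = 49.
m₁ = c^(d_p) mod p: c ≡ 7 (mod 29), and 7^5 mod 29 = 16.
m₂ = c^(d_q) mod q: c ≡ 36 (mod 53), and 36^49 mod 53 = 10.
h = q_inv·(m₁ − m₂) mod p = 23·(16 − 10) mod 29 = 22.
m = m₂ + h·q = 10 + 22·53 = 1176.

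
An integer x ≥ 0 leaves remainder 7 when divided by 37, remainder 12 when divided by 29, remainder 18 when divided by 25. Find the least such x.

Combine the congruences pairwise.
From x ≡ 7 (mod 37) write x = 7 + 37t. Substituting into x ≡ 12 (mod 29) gives 37t ≡ 5 (mod 29), and since 8⁻¹ ≡ 11 (mod 29), t ≡ 26. Hence x ≡ 7 + 37·26 = 969 (mod 1073).
From x ≡ 969 (mod 1073) write x = 969 + 1073t. Substituting into x ≡ 18 (mod 25) gives 1073t ≡ 24 (mod 25), and since 23⁻¹ ≡ 12 (mod 25), t ≡ 13. Hence x ≡ 969 + 1073·13 = 14918 (mod 26825).

14918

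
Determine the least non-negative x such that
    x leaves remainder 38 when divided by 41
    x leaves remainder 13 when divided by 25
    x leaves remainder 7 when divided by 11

1063

The moduli are pairwise coprime; N = 41·25·11 = 11275.
N/41 = 275; 275 ≡ 29 (mod 41); 29·17 ≡ 1, so inverse 17.
N/25 = 451; 451 ≡ 1 (mod 25), inverse 1.
N/11 = 1025; 1025 ≡ 2 (mod 11); 2·6 ≡ 1, so inverse 6.
x ≡ 38·275·17 + 13·451·1 + 7·1025·6 = 226563.
226563 mod 11275 = 1063.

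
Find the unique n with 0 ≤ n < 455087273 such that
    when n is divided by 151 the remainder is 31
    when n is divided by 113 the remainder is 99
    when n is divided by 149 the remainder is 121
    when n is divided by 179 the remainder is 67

From n ≡ 31 (mod 151) write n = 31 + 151t. Substituting into n ≡ 99 (mod 113) gives 151t ≡ 68 (mod 113), and since 38⁻¹ ≡ 3 (mod 113), t ≡ 91. Hence n ≡ 31 + 151·91 = 13772 (mod 17063).
From n ≡ 13772 (mod 17063) write n = 13772 + 17063t. Substituting into n ≡ 121 (mod 149) gives 17063t ≡ 57 (mod 149), and since 77⁻¹ ≡ 60 (mod 149), t ≡ 142. Hence n ≡ 13772 + 17063·142 = 2436718 (mod 2542387).
From n ≡ 2436718 (mod 2542387) write n = 2436718 + 2542387t. Substituting into n ≡ 67 (mod 179) gives 2542387t ≡ 76 (mod 179), and since 50⁻¹ ≡ 111 (mod 179), t ≡ 23. Hence n ≡ 2436718 + 2542387·23 = 60911619 (mod 455087273).

60911619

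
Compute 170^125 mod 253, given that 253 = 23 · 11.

Mod 23: 170 ≡ 9; by Fermat, exponent reduces to 125 mod 22 = 15; 9^15 ≡ 6 (mod 23).
Mod 11: 170 ≡ 5; by Fermat, exponent reduces to 125 mod 10 = 5; 5^5 ≡ 1 (mod 11).
Combine by CRT: x ≡ 6 (mod 23), x ≡ 1 (mod 11) ⇒ x ≡ 144 (mod 253).

144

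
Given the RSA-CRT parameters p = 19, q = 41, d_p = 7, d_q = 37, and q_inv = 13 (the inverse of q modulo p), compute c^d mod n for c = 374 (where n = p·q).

m₁ = c^(d_p) mod p: c ≡ 13 (mod 19), and 13^7 mod 19 = 10.
m₂ = c^(d_q) mod q: c ≡ 5 (mod 41), and 5^37 mod 41 = 21.
h = q_inv·(m₁ − m₂) mod p = 13·(10 − 21) mod 19 = 9.
m = m₂ + h·q = 21 + 9·41 = 390.

390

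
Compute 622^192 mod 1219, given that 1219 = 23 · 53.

24

Mod 23: 622 ≡ 1; by Fermat, exponent reduces to 192 mod 22 = 16; 1^16 ≡ 1 (mod 23).
Mod 53: 622 ≡ 39; by Fermat, exponent reduces to 192 mod 52 = 36; 39^36 ≡ 24 (mod 53).
Combine by CRT: x ≡ 1 (mod 23), x ≡ 24 (mod 53) ⇒ x ≡ 24 (mod 1219).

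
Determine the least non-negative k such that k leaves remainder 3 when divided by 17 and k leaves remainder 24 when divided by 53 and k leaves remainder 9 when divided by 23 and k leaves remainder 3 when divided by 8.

15235

From k ≡ 3 (mod 17) write k = 3 + 17t. Substituting into k ≡ 24 (mod 53) gives 17t ≡ 21 (mod 53), and since 17⁻¹ ≡ 25 (mod 53), t ≡ 48. Hence k ≡ 3 + 17·48 = 819 (mod 901).
From k ≡ 819 (mod 901) write k = 819 + 901t. Substituting into k ≡ 9 (mod 23) gives 901t ≡ 18 (mod 23), and since 4⁻¹ ≡ 6 (mod 23), t ≡ 16. Hence k ≡ 819 + 901·16 = 15235 (mod 20723).
From k ≡ 15235 (mod 20723) write k = 15235 + 20723t. Substituting into k ≡ 3 (mod 8) gives 20723t ≡ 0 (mod 8), and since 3⁻¹ ≡ 3 (mod 8), t ≡ 0. Hence k ≡ 15235 + 20723·0 = 15235 (mod 165784).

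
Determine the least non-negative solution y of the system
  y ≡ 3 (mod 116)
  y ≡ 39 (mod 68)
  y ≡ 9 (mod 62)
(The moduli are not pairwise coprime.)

43967

gcd(116, 68) = 4 and 4 | (39 − 3), so the pair is consistent; merging gives y ≡ 583 (mod 1972), where 1972 = lcm(116, 68).
gcd(1972, 62) = 2 and 2 | (9 − 583), so the pair is consistent; merging gives y ≡ 43967 (mod 61132), where 61132 = lcm(1972, 62).
The solution is unique modulo lcm(116, 68, 62) = 61132.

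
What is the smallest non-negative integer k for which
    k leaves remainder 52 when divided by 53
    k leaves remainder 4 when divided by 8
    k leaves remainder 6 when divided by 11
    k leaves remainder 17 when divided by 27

114956

From k ≡ 52 (mod 53) write k = 52 + 53t. Substituting into k ≡ 4 (mod 8) gives 53t ≡ 0 (mod 8), and since 5⁻¹ ≡ 5 (mod 8), t ≡ 0. Hence k ≡ 52 + 53·0 = 52 (mod 424).
From k ≡ 52 (mod 424) write k = 52 + 424t. Substituting into k ≡ 6 (mod 11) gives 424t ≡ 9 (mod 11), and since 6⁻¹ ≡ 2 (mod 11), t ≡ 7. Hence k ≡ 52 + 424·7 = 3020 (mod 4664).
From k ≡ 3020 (mod 4664) write k = 3020 + 4664t. Substituting into k ≡ 17 (mod 27) gives 4664t ≡ 21 (mod 27), and since 20⁻¹ ≡ 23 (mod 27), t ≡ 24. Hence k ≡ 3020 + 4664·24 = 114956 (mod 125928).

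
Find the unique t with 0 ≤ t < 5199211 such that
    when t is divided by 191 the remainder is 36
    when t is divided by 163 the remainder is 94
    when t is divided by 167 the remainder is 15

1439221

The moduli are pairwise coprime; N = 191·163·167 = 5199211.
N/191 = 27221; 27221 ≡ 99 (mod 191); 99·164 ≡ 1, so inverse 164.
N/163 = 31897; 31897 ≡ 112 (mod 163); 112·147 ≡ 1, so inverse 147.
N/167 = 31133; 31133 ≡ 71 (mod 167); 71·40 ≡ 1, so inverse 40.
t ≡ 36·27221·164 + 94·31897·147 + 15·31133·40 = 620145330.
620145330 mod 5199211 = 1439221.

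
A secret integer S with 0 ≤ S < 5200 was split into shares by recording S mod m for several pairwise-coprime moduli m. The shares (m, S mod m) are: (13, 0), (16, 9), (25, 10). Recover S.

585

From S ≡ 0 (mod 13) write S = 0 + 13t. Substituting into S ≡ 9 (mod 16) gives 13t ≡ 9 (mod 16), and since 13⁻¹ ≡ 5 (mod 16), t ≡ 13. Hence S ≡ 0 + 13·13 = 169 (mod 208).
From S ≡ 169 (mod 208) write S = 169 + 208t. Substituting into S ≡ 10 (mod 25) gives 208t ≡ 16 (mod 25), and since 8⁻¹ ≡ 22 (mod 25), t ≡ 2. Hence S ≡ 169 + 208·2 = 585 (mod 5200).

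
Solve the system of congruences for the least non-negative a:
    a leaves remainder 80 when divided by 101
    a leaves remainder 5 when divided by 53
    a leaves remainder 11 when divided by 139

The moduli are pairwise coprime; N = 101·53·139 = 744067.
N/101 = 7367; 7367 ≡ 95 (mod 101); 95·84 ≡ 1, so inverse 84.
N/53 = 14039; 14039 ≡ 47 (mod 53); 47·44 ≡ 1, so inverse 44.
N/139 = 5353; 5353 ≡ 71 (mod 139); 71·47 ≡ 1, so inverse 47.
a ≡ 80·7367·84 + 5·14039·44 + 11·5353·47 = 55362321.
55362321 mod 744067 = 301363.

301363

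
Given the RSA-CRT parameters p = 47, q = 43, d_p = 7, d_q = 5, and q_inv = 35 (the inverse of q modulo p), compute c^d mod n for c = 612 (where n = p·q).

m₁ = c^(d_p) mod p: c ≡ 1 (mod 47), and 1^7 mod 47 = 1.
m₂ = c^(d_q) mod q: c ≡ 10 (mod 43), and 10^5 mod 43 = 25.
h = q_inv·(m₁ − m₂) mod p = 35·(1 − 25) mod 47 = 6.
m = m₂ + h·q = 25 + 6·43 = 283.

283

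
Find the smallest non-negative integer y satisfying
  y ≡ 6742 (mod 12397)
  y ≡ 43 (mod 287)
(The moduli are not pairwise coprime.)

gcd(12397, 287) = 7 and 7 | (43 − 6742), so the pair is consistent; merging gives y ≡ 366255 (mod 508277), where 508277 = lcm(12397, 287).
The solution is unique modulo lcm(12397, 287) = 508277.

366255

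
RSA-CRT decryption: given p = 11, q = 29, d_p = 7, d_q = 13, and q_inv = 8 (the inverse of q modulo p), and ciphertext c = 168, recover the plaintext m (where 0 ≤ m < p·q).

53

m₁ = c^(d_p) mod p: c ≡ 3 (mod 11), and 3^7 mod 11 = 9.
m₂ = c^(d_q) mod q: c ≡ 23 (mod 29), and 23^13 mod 29 = 24.
h = q_inv·(m₁ − m₂) mod p = 8·(9 − 24) mod 11 = 1.
m = m₂ + h·q = 24 + 1·29 = 53.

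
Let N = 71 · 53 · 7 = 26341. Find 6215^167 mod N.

Mod 71: 6215 ≡ 38; by Fermat, exponent reduces to 167 mod 70 = 27; 38^27 ≡ 10 (mod 71).
Mod 53: 6215 ≡ 14; by Fermat, exponent reduces to 167 mod 52 = 11; 14^11 ≡ 35 (mod 53).
Mod 7: 6215 ≡ 6; by Fermat, exponent reduces to 167 mod 6 = 5; 6^5 ≡ 6 (mod 7).
Combine by CRT: x ≡ 10 (mod 71), x ≡ 35 (mod 53), x ≡ 6 (mod 7) ⇒ x ≡ 16624 (mod 26341).

16624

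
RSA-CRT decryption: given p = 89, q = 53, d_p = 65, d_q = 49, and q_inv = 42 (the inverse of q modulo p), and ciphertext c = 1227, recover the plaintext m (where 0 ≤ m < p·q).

m₁ = c^(d_p) mod p: c ≡ 70 (mod 89), and 70^65 mod 89 = 31.
m₂ = c^(d_q) mod q: c ≡ 8 (mod 53), and 8^49 mod 53 = 50.
h = q_inv·(m₁ − m₂) mod p = 42·(31 − 50) mod 89 = 3.
m = m₂ + h·q = 50 + 3·53 = 209.

209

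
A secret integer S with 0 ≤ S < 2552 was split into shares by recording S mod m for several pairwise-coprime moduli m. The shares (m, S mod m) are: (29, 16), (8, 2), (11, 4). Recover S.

The moduli are pairwise coprime; N = 29·8·11 = 2552.
N/29 = 88; 88 ≡ 1 (mod 29), inverse 1.
N/8 = 319; 319 ≡ 7 (mod 8); 7·7 ≡ 1, so inverse 7.
N/11 = 232; 232 ≡ 1 (mod 11), inverse 1.
S ≡ 16·88·1 + 2·319·7 + 4·232·1 = 6802.
6802 mod 2552 = 1698.

1698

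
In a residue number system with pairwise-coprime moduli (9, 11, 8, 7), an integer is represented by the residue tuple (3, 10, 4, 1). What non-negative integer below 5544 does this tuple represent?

Combine the congruences pairwise.
From x ≡ 3 (mod 9) write x = 3 + 9t. Substituting into x ≡ 10 (mod 11) gives 9t ≡ 7 (mod 11), and since 9⁻¹ ≡ 5 (mod 11), t ≡ 2. Hence x ≡ 3 + 9·2 = 21 (mod 99).
From x ≡ 21 (mod 99) write x = 21 + 99t. Substituting into x ≡ 4 (mod 8) gives 99t ≡ 7 (mod 8), and since 3⁻¹ ≡ 3 (mod 8), t ≡ 5. Hence x ≡ 21 + 99·5 = 516 (mod 792).
From x ≡ 516 (mod 792) write x = 516 + 792t. Substituting into x ≡ 1 (mod 7) gives 792t ≡ 3 (mod 7), and since 1⁻¹ ≡ 1 (mod 7), t ≡ 3. Hence x ≡ 516 + 792·3 = 2892 (mod 5544).

2892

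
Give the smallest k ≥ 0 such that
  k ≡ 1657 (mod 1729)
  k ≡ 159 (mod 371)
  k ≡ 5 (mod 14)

Combine the congruences pairwise.
gcd(1729, 371) = 7 and 7 | (159 − 1657), so the pair is consistent; merging gives k ≡ 12031 (mod 91637), where 91637 = lcm(1729, 371).
gcd(91637, 14) = 7 and 7 | (5 − 12031), so the pair is consistent; merging gives k ≡ 12031 (mod 183274), where 183274 = lcm(91637, 14).
The solution is unique modulo lcm(1729, 371, 14) = 183274.

12031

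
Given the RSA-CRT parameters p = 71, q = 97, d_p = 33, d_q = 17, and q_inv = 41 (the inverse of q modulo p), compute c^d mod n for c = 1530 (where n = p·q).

4925

m₁ = c^(d_p) mod p: c ≡ 39 (mod 71), and 39^33 mod 71 = 26.
m₂ = c^(d_q) mod q: c ≡ 75 (mod 97), and 75^17 mod 97 = 75.
h = q_inv·(m₁ − m₂) mod p = 41·(26 − 75) mod 71 = 50.
m = m₂ + h·q = 75 + 50·97 = 4925.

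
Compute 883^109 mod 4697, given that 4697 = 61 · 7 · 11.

3018

Mod 61: 883 ≡ 29; by Fermat, exponent reduces to 109 mod 60 = 49; 29^49 ≡ 29 (mod 61).
Mod 7: 883 ≡ 1; by Fermat, exponent reduces to 109 mod 6 = 1; 1^1 ≡ 1 (mod 7).
Mod 11: 883 ≡ 3; by Fermat, exponent reduces to 109 mod 10 = 9; 3^9 ≡ 4 (mod 11).
Combine by CRT: x ≡ 29 (mod 61), x ≡ 1 (mod 7), x ≡ 4 (mod 11) ⇒ x ≡ 3018 (mod 4697).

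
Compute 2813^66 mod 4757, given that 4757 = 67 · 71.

Mod 67: 2813 ≡ 66; since 66 | 66, by Fermat 66^66 ≡ 1 (mod 67).
Mod 71: 2813 ≡ 44; 44^66 ≡ 12 (mod 71).
Combine by CRT: x ≡ 1 (mod 67), x ≡ 12 (mod 71) ⇒ x ≡ 1006 (mod 4757).

1006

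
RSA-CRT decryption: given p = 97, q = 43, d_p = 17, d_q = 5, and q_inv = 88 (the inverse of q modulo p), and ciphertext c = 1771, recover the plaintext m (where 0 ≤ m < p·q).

2

m₁ = c^(d_p) mod p: c ≡ 25 (mod 97), and 25^17 mod 97 = 2.
m₂ = c^(d_q) mod q: c ≡ 8 (mod 43), and 8^5 mod 43 = 2.
h = q_inv·(m₁ − m₂) mod p = 88·(2 − 2) mod 97 = 0.
m = m₂ + h·q = 2 + 0·43 = 2.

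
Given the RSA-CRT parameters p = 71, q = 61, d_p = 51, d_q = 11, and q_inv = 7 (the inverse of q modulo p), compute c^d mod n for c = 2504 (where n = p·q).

m₁ = c^(d_p) mod p: c ≡ 19 (mod 71), and 19^51 mod 71 = 40.
m₂ = c^(d_q) mod q: c ≡ 3 (mod 61), and 3^11 mod 61 = 3.
h = q_inv·(m₁ − m₂) mod p = 7·(40 − 3) mod 71 = 46.
m = m₂ + h·q = 3 + 46·61 = 2809.

2809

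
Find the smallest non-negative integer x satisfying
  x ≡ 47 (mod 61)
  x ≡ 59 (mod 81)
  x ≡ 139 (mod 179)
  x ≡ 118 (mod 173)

The moduli are pairwise coprime; N = 61·81·179·173 = 153007947.
N/61 = 2508327; 2508327 ≡ 7 (mod 61); 7·35 ≡ 1, so inverse 35.
N/81 = 1888987; 1888987 ≡ 67 (mod 81); 67·52 ≡ 1, so inverse 52.
N/179 = 854793; 854793 ≡ 68 (mod 179); 68·129 ≡ 1, so inverse 129.
N/173 = 884439; 884439 ≡ 63 (mod 173); 63·11 ≡ 1, so inverse 11.
x ≡ 47·2508327·35 + 59·1888987·52 + 139·854793·129 + 118·884439·11 = 26396905136.
26396905136 mod 153007947 = 79538252.

79538252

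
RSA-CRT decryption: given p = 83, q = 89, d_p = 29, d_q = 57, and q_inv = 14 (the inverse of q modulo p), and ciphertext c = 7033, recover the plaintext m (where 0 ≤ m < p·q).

m₁ = c^(d_p) mod p: c ≡ 61 (mod 83), and 61^29 mod 83 = 10.
m₂ = c^(d_q) mod q: c ≡ 2 (mod 89), and 2^57 mod 89 = 4.
h = q_inv·(m₁ − m₂) mod p = 14·(10 − 4) mod 83 = 1.
m = m₂ + h·q = 4 + 1·89 = 93.

93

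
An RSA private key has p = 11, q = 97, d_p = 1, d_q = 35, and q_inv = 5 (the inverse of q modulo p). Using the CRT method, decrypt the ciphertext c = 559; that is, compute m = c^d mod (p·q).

m₁ = c^(d_p) mod p: c ≡ 9 (mod 11), and 9^1 mod 11 = 9.
m₂ = c^(d_q) mod q: c ≡ 74 (mod 97), and 74^35 mod 97 = 57.
h = q_inv·(m₁ − m₂) mod p = 5·(9 − 57) mod 11 = 2.
m = m₂ + h·q = 57 + 2·97 = 251.

251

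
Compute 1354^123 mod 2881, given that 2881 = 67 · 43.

1067

Mod 67: 1354 ≡ 14; by Fermat, exponent reduces to 123 mod 66 = 57; 14^57 ≡ 62 (mod 67).
Mod 43: 1354 ≡ 21; by Fermat, exponent reduces to 123 mod 42 = 39; 21^39 ≡ 35 (mod 43).
Combine by CRT: x ≡ 62 (mod 67), x ≡ 35 (mod 43) ⇒ x ≡ 1067 (mod 2881).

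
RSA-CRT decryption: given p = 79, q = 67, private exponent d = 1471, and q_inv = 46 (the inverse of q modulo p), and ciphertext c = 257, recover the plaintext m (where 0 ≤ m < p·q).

d_p = d mod (p−1) = 1471 mod 78 = 67; d_q = d mod (q−1) = 19.
m₁ = c^(d_p) mod p: c ≡ 20 (mod 79), and 20^67 mod 79 = 36.
m₂ = c^(d_q) mod q: c ≡ 56 (mod 67), and 56^19 mod 67 = 33.
h = q_inv·(m₁ − m₂) mod p = 46·(36 − 33) mod 79 = 59.
m = m₂ + h·q = 33 + 59·67 = 3986.

3986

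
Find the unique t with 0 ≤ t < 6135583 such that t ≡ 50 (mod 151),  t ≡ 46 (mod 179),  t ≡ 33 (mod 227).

The moduli are pairwise coprime; N = 151·179·227 = 6135583.
N/151 = 40633; 40633 ≡ 14 (mod 151); 14·54 ≡ 1, so inverse 54.
N/179 = 34277; 34277 ≡ 88 (mod 179); 88·59 ≡ 1, so inverse 59.
N/227 = 27029; 27029 ≡ 16 (mod 227); 16·71 ≡ 1, so inverse 71.
t ≡ 50·40633·54 + 46·34277·59 + 33·27029·71 = 266065825.
266065825 mod 6135583 = 2235756.

2235756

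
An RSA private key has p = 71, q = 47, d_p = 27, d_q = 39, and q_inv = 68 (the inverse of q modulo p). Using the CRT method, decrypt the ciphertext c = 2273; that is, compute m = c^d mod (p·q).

2131

m₁ = c^(d_p) mod p: c ≡ 1 (mod 71), and 1^27 mod 71 = 1.
m₂ = c^(d_q) mod q: c ≡ 17 (mod 47), and 17^39 mod 47 = 16.
h = q_inv·(m₁ − m₂) mod p = 68·(1 − 16) mod 71 = 45.
m = m₂ + h·q = 16 + 45·47 = 2131.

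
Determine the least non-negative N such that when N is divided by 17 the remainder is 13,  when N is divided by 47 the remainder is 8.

From N ≡ 13 (mod 17) write N = 13 + 17t. Substituting into N ≡ 8 (mod 47) gives 17t ≡ 42 (mod 47), and since 17⁻¹ ≡ 36 (mod 47), t ≡ 8. Hence N ≡ 13 + 17·8 = 149 (mod 799).

149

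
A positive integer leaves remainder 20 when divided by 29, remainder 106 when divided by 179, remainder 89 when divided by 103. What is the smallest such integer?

515089

From x ≡ 20 (mod 29) write x = 20 + 29t. Substituting into x ≡ 106 (mod 179) gives 29t ≡ 86 (mod 179), and since 29⁻¹ ≡ 142 (mod 179), t ≡ 40. Hence x ≡ 20 + 29·40 = 1180 (mod 5191).
From x ≡ 1180 (mod 5191) write x = 1180 + 5191t. Substituting into x ≡ 89 (mod 103) gives 5191t ≡ 42 (mod 103), and since 41⁻¹ ≡ 98 (mod 103), t ≡ 99. Hence x ≡ 1180 + 5191·99 = 515089 (mod 534673).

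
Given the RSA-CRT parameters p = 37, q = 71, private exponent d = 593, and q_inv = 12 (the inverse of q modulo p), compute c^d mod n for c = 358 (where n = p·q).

d_p = d mod (p−1) = 593 mod 36 = 17; d_q = d mod (q−1) = 33.
m₁ = c^(d_p) mod p: c ≡ 25 (mod 37), and 25^17 mod 37 = 3.
m₂ = c^(d_q) mod q: c ≡ 3 (mod 71), and 3^33 mod 71 = 8.
h = q_inv·(m₁ − m₂) mod p = 12·(3 − 8) mod 37 = 14.
m = m₂ + h·q = 8 + 14·71 = 1002.

1002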